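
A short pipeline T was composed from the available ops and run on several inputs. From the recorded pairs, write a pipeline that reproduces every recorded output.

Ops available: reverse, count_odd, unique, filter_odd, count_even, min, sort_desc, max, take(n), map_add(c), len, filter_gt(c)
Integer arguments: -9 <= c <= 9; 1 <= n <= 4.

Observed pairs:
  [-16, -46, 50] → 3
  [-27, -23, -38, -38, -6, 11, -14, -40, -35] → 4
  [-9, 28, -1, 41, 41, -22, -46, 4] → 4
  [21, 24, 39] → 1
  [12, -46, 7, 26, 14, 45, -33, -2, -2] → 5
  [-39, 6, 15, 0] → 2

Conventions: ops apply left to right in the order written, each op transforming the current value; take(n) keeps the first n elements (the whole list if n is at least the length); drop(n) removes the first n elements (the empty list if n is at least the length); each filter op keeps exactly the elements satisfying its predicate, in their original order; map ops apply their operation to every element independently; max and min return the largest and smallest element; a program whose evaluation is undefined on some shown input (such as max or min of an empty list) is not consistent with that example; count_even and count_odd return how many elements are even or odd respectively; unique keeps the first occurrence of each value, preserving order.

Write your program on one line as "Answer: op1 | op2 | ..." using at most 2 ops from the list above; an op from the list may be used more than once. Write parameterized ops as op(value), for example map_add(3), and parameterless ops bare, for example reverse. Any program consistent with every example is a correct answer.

unique | count_even

Check, running the answer program on each example:
  [-16, -46, 50] -> [-16, -46, 50] -> 3
  [-27, -23, -38, -38, -6, 11, -14, -40, -35] -> [-27, -23, -38, -6, 11, -14, -40, -35] -> 4
  [-9, 28, -1, 41, 41, -22, -46, 4] -> [-9, 28, -1, 41, -22, -46, 4] -> 4
  [21, 24, 39] -> [21, 24, 39] -> 1
  [12, -46, 7, 26, 14, 45, -33, -2, -2] -> [12, -46, 7, 26, 14, 45, -33, -2] -> 5
  [-39, 6, 15, 0] -> [-39, 6, 15, 0] -> 2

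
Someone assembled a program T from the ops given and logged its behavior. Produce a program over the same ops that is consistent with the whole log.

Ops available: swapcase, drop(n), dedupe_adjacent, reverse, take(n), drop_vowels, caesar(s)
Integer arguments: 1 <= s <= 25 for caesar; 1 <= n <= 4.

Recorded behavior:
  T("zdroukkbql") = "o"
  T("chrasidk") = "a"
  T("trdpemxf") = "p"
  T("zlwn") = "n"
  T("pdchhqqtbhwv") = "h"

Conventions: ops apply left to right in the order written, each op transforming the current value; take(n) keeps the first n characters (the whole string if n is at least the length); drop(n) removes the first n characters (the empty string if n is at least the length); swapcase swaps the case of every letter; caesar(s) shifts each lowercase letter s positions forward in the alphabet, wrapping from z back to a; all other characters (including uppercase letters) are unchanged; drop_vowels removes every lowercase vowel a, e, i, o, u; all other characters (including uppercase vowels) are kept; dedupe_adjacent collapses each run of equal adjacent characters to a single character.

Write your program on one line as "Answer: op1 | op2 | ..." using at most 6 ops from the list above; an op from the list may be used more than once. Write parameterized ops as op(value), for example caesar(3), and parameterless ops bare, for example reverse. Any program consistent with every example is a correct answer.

swapcase | take(4) | reverse | take(3) | swapcase | take(1)

Check, running the answer program on each example:
  "zdroukkbql" -> "ZDROUKKBQL" -> "ZDRO" -> "ORDZ" -> "ORD" -> "ord" -> "o"
  "chrasidk" -> "CHRASIDK" -> "CHRA" -> "ARHC" -> "ARH" -> "arh" -> "a"
  "trdpemxf" -> "TRDPEMXF" -> "TRDP" -> "PDRT" -> "PDR" -> "pdr" -> "p"
  "zlwn" -> "ZLWN" -> "ZLWN" -> "NWLZ" -> "NWL" -> "nwl" -> "n"
  "pdchhqqtbhwv" -> "PDCHHQQTBHWV" -> "PDCH" -> "HCDP" -> "HCD" -> "hcd" -> "h"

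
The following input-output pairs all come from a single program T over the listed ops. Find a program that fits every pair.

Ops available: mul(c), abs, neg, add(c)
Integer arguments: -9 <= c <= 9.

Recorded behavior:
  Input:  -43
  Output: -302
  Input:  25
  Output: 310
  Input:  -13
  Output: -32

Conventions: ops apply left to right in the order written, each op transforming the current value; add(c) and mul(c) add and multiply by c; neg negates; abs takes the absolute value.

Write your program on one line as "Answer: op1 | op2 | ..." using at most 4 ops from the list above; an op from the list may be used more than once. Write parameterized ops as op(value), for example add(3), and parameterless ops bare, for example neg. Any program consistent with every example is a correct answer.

add(9) | mul(9) | add(2) | add(2)

Check, running the answer program on each example:
  -43 -> -34 -> -306 -> -304 -> -302
  25 -> 34 -> 306 -> 308 -> 310
  -13 -> -4 -> -36 -> -34 -> -32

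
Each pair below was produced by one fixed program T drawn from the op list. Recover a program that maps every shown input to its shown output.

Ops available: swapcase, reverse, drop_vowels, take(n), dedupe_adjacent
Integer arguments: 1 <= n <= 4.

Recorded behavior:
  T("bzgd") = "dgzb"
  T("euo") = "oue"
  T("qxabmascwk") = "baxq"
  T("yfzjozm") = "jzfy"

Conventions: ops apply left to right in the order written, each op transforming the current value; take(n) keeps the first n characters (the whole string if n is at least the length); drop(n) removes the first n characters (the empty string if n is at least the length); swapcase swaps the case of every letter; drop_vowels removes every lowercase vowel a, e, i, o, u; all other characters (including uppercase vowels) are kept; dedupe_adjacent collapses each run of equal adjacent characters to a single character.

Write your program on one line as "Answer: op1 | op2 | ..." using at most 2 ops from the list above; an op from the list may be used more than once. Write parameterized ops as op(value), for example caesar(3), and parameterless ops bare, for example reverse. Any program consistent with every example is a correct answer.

take(4) | reverse

Check, running the answer program on each example:
  "bzgd" -> "bzgd" -> "dgzb"
  "euo" -> "euo" -> "oue"
  "qxabmascwk" -> "qxab" -> "baxq"
  "yfzjozm" -> "yfzj" -> "jzfy"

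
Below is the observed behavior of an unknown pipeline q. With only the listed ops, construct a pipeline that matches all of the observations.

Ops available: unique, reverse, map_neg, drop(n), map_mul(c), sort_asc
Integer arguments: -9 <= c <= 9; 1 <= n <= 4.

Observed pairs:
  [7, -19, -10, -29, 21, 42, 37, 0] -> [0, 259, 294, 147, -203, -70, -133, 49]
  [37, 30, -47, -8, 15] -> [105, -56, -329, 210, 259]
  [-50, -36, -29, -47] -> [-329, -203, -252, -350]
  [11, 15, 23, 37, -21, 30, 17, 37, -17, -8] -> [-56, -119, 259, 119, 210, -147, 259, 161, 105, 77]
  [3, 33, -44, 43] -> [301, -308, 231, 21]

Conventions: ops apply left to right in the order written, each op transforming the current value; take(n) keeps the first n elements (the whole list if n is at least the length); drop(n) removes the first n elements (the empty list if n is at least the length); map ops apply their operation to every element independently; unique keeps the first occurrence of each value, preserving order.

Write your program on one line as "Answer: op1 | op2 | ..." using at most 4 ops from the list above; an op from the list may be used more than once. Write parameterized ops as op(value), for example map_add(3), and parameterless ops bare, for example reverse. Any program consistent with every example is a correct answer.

map_neg | map_mul(-7) | reverse

Check, running the answer program on each example:
  [7, -19, -10, -29, 21, 42, 37, 0] -> [-7, 19, 10, 29, -21, -42, -37, 0] -> [49, -133, -70, -203, 147, 294, 259, 0] -> [0, 259, 294, 147, -203, -70, -133, 49]
  [37, 30, -47, -8, 15] -> [-37, -30, 47, 8, -15] -> [259, 210, -329, -56, 105] -> [105, -56, -329, 210, 259]
  [-50, -36, -29, -47] -> [50, 36, 29, 47] -> [-350, -252, -203, -329] -> [-329, -203, -252, -350]
  [11, 15, 23, 37, -21, 30, 17, 37, -17, -8] -> [-11, -15, -23, -37, 21, -30, -17, -37, 17, 8] -> [77, 105, 161, 259, -147, 210, 119, 259, -119, -56] -> [-56, -119, 259, 119, 210, -147, 259, 161, 105, 77]
  [3, 33, -44, 43] -> [-3, -33, 44, -43] -> [21, 231, -308, 301] -> [301, -308, 231, 21]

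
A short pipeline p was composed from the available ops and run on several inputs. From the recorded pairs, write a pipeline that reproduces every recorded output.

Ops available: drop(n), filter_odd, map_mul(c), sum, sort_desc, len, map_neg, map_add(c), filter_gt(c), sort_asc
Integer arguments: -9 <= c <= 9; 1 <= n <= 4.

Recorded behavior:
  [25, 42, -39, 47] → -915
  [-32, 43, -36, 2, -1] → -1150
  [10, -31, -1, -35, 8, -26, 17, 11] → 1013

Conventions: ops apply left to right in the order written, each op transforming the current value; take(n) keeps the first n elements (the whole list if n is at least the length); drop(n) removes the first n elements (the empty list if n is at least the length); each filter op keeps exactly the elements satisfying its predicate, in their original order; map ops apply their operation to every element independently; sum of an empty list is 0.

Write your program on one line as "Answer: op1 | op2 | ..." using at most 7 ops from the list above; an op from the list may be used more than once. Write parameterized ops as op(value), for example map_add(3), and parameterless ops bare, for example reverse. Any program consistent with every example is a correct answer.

map_mul(9) | filter_odd | sort_desc | map_mul(-3) | map_add(-8) | sum

Check, running the answer program on each example:
  [25, 42, -39, 47] -> [225, 378, -351, 423] -> [225, -351, 423] -> [423, 225, -351] -> [-1269, -675, 1053] -> [-1277, -683, 1045] -> -915
  [-32, 43, -36, 2, -1] -> [-288, 387, -324, 18, -9] -> [387, -9] -> [387, -9] -> [-1161, 27] -> [-1169, 19] -> -1150
  [10, -31, -1, -35, 8, -26, 17, 11] -> [90, -279, -9, -315, 72, -234, 153, 99] -> [-279, -9, -315, 153, 99] -> [153, 99, -9, -279, -315] -> [-459, -297, 27, 837, 945] -> [-467, -305, 19, 829, 937] -> 1013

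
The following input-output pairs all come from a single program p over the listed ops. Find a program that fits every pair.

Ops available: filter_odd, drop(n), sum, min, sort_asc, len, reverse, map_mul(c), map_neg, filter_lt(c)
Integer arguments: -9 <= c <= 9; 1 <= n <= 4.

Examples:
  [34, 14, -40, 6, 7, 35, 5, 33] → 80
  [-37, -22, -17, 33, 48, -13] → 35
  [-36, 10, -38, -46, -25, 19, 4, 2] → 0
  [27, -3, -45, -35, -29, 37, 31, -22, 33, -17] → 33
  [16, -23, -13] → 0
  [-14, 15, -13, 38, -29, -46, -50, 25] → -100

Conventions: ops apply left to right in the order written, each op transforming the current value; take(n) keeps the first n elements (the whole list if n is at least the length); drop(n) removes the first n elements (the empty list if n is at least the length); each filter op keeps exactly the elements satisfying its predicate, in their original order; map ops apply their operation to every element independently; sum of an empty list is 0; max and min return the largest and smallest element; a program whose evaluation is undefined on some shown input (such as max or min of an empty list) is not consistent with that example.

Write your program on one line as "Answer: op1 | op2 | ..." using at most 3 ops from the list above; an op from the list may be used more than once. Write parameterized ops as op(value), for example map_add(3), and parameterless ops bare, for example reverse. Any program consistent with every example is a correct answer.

drop(4) | sum

Check, running the answer program on each example:
  [34, 14, -40, 6, 7, 35, 5, 33] -> [7, 35, 5, 33] -> 80
  [-37, -22, -17, 33, 48, -13] -> [48, -13] -> 35
  [-36, 10, -38, -46, -25, 19, 4, 2] -> [-25, 19, 4, 2] -> 0
  [27, -3, -45, -35, -29, 37, 31, -22, 33, -17] -> [-29, 37, 31, -22, 33, -17] -> 33
  [16, -23, -13] -> [] -> 0
  [-14, 15, -13, 38, -29, -46, -50, 25] -> [-29, -46, -50, 25] -> -100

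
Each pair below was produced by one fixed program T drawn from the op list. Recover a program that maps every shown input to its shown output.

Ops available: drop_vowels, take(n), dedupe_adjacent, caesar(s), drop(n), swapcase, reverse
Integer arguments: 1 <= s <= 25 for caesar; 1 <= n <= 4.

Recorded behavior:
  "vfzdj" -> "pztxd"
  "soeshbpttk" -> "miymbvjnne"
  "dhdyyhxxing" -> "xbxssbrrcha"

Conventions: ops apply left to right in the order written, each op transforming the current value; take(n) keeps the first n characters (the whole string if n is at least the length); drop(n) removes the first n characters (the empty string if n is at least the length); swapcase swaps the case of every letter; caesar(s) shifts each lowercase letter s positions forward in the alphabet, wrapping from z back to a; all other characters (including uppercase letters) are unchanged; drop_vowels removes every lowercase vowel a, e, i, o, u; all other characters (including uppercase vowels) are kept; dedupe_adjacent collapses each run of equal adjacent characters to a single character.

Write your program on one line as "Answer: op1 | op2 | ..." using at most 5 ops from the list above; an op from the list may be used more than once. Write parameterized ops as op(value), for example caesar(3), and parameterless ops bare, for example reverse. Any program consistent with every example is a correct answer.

caesar(12) | caesar(3) | caesar(15) | caesar(16)

Check, running the answer program on each example:
  "vfzdj" -> "hrlpv" -> "kuosy" -> "zjdhn" -> "pztxd"
  "soeshbpttk" -> "eaqetnbffw" -> "hdthwqeiiz" -> "wsiwlftxxo" -> "miymbvjnne"
  "dhdyyhxxing" -> "ptpkktjjuzs" -> "swsnnwmmxcv" -> "hlhcclbbmrk" -> "xbxssbrrcha"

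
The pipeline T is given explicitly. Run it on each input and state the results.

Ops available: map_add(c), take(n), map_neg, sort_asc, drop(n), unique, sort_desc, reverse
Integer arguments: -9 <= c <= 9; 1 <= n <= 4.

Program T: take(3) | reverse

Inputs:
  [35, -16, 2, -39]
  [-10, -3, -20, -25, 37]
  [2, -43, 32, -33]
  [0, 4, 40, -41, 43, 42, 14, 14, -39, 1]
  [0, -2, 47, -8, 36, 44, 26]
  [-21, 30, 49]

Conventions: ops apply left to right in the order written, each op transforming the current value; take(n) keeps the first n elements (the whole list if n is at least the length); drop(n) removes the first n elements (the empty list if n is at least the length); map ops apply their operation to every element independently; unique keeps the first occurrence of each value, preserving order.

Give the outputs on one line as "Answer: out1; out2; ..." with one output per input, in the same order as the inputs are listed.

Execution, op by op:
  [35, -16, 2, -39] -> [35, -16, 2] -> [2, -16, 35]
  [-10, -3, -20, -25, 37] -> [-10, -3, -20] -> [-20, -3, -10]
  [2, -43, 32, -33] -> [2, -43, 32] -> [32, -43, 2]
  [0, 4, 40, -41, 43, 42, 14, 14, -39, 1] -> [0, 4, 40] -> [40, 4, 0]
  [0, -2, 47, -8, 36, 44, 26] -> [0, -2, 47] -> [47, -2, 0]
  [-21, 30, 49] -> [-21, 30, 49] -> [49, 30, -21]

[2, -16, 35]; [-20, -3, -10]; [32, -43, 2]; [40, 4, 0]; [47, -2, 0]; [49, 30, -21]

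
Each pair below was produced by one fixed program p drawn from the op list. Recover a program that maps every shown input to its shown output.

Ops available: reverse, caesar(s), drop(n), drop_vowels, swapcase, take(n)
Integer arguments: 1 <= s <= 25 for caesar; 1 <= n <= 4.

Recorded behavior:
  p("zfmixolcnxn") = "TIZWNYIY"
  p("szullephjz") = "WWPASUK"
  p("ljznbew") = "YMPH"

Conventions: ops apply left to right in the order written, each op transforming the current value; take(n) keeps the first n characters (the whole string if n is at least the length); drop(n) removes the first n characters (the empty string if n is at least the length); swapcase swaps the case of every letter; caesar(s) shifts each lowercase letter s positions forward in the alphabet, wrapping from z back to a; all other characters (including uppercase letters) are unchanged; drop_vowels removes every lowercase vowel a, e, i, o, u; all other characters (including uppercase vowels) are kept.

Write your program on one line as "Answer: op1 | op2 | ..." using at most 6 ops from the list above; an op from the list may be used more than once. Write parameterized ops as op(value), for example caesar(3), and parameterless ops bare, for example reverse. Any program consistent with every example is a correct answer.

caesar(3) | drop(1) | caesar(8) | swapcase | drop(2)

Check, running the answer program on each example:
  "zfmixolcnxn" -> "ciplarofqaq" -> "iplarofqaq" -> "qxtizwnyiy" -> "QXTIZWNYIY" -> "TIZWNYIY"
  "szullephjz" -> "vcxoohskmc" -> "cxoohskmc" -> "kfwwpasuk" -> "KFWWPASUK" -> "WWPASUK"
  "ljznbew" -> "omcqehz" -> "mcqehz" -> "ukymph" -> "UKYMPH" -> "YMPH"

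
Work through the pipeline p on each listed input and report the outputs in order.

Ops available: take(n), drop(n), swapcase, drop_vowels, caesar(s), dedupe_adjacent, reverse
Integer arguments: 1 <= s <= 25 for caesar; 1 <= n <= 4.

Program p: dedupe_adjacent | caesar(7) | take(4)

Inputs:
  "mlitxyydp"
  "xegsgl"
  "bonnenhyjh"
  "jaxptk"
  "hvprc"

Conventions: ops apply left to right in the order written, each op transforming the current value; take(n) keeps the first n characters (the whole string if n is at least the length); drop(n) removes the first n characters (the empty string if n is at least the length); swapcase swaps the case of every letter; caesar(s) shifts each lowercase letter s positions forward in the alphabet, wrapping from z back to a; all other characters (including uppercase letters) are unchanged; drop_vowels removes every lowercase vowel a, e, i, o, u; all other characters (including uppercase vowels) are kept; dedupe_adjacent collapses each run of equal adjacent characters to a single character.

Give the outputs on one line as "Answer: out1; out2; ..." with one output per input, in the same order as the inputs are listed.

Execution, op by op:
  "mlitxyydp" -> "mlitxydp" -> "tspaefkw" -> "tspa"
  "xegsgl" -> "xegsgl" -> "elnzns" -> "elnz"
  "bonnenhyjh" -> "bonenhyjh" -> "ivuluofqo" -> "ivul"
  "jaxptk" -> "jaxptk" -> "qhewar" -> "qhew"
  "hvprc" -> "hvprc" -> "ocwyj" -> "ocwy"

"tspa"; "elnz"; "ivul"; "qhew"; "ocwy"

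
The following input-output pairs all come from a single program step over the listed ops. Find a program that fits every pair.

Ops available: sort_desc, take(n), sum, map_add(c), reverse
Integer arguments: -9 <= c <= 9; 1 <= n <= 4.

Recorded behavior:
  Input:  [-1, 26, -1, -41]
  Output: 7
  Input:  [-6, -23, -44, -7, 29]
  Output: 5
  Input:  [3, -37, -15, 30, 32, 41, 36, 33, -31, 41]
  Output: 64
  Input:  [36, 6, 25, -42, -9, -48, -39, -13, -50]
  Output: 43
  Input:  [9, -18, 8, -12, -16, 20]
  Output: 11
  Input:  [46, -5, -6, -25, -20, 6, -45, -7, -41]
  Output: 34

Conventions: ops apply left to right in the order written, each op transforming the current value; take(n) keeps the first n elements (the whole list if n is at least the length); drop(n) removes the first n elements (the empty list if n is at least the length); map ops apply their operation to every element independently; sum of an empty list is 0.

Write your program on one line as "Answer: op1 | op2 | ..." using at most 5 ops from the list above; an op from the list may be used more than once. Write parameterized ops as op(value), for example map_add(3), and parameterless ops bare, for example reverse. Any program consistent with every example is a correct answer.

map_add(-9) | sort_desc | take(2) | sum

Check, running the answer program on each example:
  [-1, 26, -1, -41] -> [-10, 17, -10, -50] -> [17, -10, -10, -50] -> [17, -10] -> 7
  [-6, -23, -44, -7, 29] -> [-15, -32, -53, -16, 20] -> [20, -15, -16, -32, -53] -> [20, -15] -> 5
  [3, -37, -15, 30, 32, 41, 36, 33, -31, 41] -> [-6, -46, -24, 21, 23, 32, 27, 24, -40, 32] -> [32, 32, 27, 24, 23, 21, -6, -24, -40, -46] -> [32, 32] -> 64
  [36, 6, 25, -42, -9, -48, -39, -13, -50] -> [27, -3, 16, -51, -18, -57, -48, -22, -59] -> [27, 16, -3, -18, -22, -48, -51, -57, -59] -> [27, 16] -> 43
  [9, -18, 8, -12, -16, 20] -> [0, -27, -1, -21, -25, 11] -> [11, 0, -1, -21, -25, -27] -> [11, 0] -> 11
  [46, -5, -6, -25, -20, 6, -45, -7, -41] -> [37, -14, -15, -34, -29, -3, -54, -16, -50] -> [37, -3, -14, -15, -16, -29, -34, -50, -54] -> [37, -3] -> 34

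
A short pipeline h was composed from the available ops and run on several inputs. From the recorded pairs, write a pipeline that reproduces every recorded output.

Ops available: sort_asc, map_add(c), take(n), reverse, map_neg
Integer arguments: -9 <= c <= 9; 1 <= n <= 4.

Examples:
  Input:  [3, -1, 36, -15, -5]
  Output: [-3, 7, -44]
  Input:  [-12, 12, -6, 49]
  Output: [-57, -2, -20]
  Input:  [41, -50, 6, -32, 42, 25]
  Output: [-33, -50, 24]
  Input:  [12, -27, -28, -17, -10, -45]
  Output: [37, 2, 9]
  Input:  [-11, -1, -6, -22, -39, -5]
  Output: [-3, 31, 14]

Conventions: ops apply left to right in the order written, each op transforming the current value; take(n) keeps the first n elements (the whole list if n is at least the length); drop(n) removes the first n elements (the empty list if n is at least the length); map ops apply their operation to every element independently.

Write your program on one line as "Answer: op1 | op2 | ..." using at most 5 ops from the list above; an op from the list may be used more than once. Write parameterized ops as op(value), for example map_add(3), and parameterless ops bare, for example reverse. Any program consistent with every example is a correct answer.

reverse | map_add(-1) | take(3) | map_add(9) | map_neg

Check, running the answer program on each example:
  [3, -1, 36, -15, -5] -> [-5, -15, 36, -1, 3] -> [-6, -16, 35, -2, 2] -> [-6, -16, 35] -> [3, -7, 44] -> [-3, 7, -44]
  [-12, 12, -6, 49] -> [49, -6, 12, -12] -> [48, -7, 11, -13] -> [48, -7, 11] -> [57, 2, 20] -> [-57, -2, -20]
  [41, -50, 6, -32, 42, 25] -> [25, 42, -32, 6, -50, 41] -> [24, 41, -33, 5, -51, 40] -> [24, 41, -33] -> [33, 50, -24] -> [-33, -50, 24]
  [12, -27, -28, -17, -10, -45] -> [-45, -10, -17, -28, -27, 12] -> [-46, -11, -18, -29, -28, 11] -> [-46, -11, -18] -> [-37, -2, -9] -> [37, 2, 9]
  [-11, -1, -6, -22, -39, -5] -> [-5, -39, -22, -6, -1, -11] -> [-6, -40, -23, -7, -2, -12] -> [-6, -40, -23] -> [3, -31, -14] -> [-3, 31, 14]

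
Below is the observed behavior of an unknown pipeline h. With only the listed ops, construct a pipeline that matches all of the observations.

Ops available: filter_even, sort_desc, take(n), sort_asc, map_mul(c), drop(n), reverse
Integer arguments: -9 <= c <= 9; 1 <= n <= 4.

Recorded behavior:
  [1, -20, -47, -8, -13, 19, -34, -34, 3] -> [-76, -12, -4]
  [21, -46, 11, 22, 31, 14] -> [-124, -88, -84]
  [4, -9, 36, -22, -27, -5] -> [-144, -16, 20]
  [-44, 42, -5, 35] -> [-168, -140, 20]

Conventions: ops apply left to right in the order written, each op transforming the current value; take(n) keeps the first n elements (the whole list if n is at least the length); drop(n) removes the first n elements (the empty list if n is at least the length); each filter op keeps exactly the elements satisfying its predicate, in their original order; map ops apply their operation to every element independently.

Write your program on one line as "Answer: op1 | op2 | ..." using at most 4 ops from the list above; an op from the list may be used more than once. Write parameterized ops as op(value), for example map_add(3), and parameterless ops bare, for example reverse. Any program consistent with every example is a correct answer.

map_mul(-4) | sort_desc | reverse | take(3)

Check, running the answer program on each example:
  [1, -20, -47, -8, -13, 19, -34, -34, 3] -> [-4, 80, 188, 32, 52, -76, 136, 136, -12] -> [188, 136, 136, 80, 52, 32, -4, -12, -76] -> [-76, -12, -4, 32, 52, 80, 136, 136, 188] -> [-76, -12, -4]
  [21, -46, 11, 22, 31, 14] -> [-84, 184, -44, -88, -124, -56] -> [184, -44, -56, -84, -88, -124] -> [-124, -88, -84, -56, -44, 184] -> [-124, -88, -84]
  [4, -9, 36, -22, -27, -5] -> [-16, 36, -144, 88, 108, 20] -> [108, 88, 36, 20, -16, -144] -> [-144, -16, 20, 36, 88, 108] -> [-144, -16, 20]
  [-44, 42, -5, 35] -> [176, -168, 20, -140] -> [176, 20, -140, -168] -> [-168, -140, 20, 176] -> [-168, -140, 20]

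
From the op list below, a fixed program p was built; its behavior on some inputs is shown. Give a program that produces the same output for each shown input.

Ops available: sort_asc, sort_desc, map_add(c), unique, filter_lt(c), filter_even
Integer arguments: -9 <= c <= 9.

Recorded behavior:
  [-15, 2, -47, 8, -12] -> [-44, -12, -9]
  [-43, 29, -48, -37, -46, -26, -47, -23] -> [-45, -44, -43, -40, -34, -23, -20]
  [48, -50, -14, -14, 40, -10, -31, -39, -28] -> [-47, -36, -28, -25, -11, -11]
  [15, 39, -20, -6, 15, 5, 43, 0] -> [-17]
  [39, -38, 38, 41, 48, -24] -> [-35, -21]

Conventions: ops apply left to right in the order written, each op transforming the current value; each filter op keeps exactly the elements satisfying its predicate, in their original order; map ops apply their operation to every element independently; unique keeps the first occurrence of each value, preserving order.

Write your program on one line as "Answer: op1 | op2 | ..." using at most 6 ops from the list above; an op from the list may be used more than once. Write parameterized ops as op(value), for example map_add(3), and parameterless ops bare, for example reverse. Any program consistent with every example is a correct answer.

filter_lt(6) | map_add(3) | sort_desc | filter_lt(-8) | sort_asc

Check, running the answer program on each example:
  [-15, 2, -47, 8, -12] -> [-15, 2, -47, -12] -> [-12, 5, -44, -9] -> [5, -9, -12, -44] -> [-9, -12, -44] -> [-44, -12, -9]
  [-43, 29, -48, -37, -46, -26, -47, -23] -> [-43, -48, -37, -46, -26, -47, -23] -> [-40, -45, -34, -43, -23, -44, -20] -> [-20, -23, -34, -40, -43, -44, -45] -> [-20, -23, -34, -40, -43, -44, -45] -> [-45, -44, -43, -40, -34, -23, -20]
  [48, -50, -14, -14, 40, -10, -31, -39, -28] -> [-50, -14, -14, -10, -31, -39, -28] -> [-47, -11, -11, -7, -28, -36, -25] -> [-7, -11, -11, -25, -28, -36, -47] -> [-11, -11, -25, -28, -36, -47] -> [-47, -36, -28, -25, -11, -11]
  [15, 39, -20, -6, 15, 5, 43, 0] -> [-20, -6, 5, 0] -> [-17, -3, 8, 3] -> [8, 3, -3, -17] -> [-17] -> [-17]
  [39, -38, 38, 41, 48, -24] -> [-38, -24] -> [-35, -21] -> [-21, -35] -> [-21, -35] -> [-35, -21]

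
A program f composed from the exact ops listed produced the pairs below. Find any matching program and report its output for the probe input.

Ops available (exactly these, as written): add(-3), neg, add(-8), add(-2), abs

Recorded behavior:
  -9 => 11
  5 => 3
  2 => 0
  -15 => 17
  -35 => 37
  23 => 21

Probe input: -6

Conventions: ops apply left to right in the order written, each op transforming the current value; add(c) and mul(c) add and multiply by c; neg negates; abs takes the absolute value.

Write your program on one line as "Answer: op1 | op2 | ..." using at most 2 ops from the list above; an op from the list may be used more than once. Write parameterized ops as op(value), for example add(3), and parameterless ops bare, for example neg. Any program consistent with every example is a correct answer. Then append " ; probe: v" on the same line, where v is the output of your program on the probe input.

add(-2) | abs ; probe: 8

Check, running the answer program on each example:
  -9 -> -11 -> 11
  5 -> 3 -> 3
  2 -> 0 -> 0
  -15 -> -17 -> 17
  -35 -> -37 -> 37
  23 -> 21 -> 21
  probe: -6 -> -8 -> 8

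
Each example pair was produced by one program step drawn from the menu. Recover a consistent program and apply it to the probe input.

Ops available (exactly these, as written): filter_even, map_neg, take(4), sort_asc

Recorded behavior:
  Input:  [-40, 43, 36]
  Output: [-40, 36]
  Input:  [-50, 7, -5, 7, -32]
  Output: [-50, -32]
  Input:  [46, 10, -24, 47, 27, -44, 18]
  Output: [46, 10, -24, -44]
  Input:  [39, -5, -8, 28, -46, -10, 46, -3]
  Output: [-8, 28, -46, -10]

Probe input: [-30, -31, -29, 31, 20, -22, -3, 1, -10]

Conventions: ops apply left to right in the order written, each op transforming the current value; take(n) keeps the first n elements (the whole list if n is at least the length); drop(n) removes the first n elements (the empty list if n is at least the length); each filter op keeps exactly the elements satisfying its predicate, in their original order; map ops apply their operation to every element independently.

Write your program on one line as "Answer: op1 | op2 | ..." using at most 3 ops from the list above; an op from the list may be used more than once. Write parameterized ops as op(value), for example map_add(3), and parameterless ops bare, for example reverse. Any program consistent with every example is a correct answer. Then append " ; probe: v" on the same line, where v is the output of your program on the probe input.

filter_even | take(4) ; probe: [-30, 20, -22, -10]

Check, running the answer program on each example:
  [-40, 43, 36] -> [-40, 36] -> [-40, 36]
  [-50, 7, -5, 7, -32] -> [-50, -32] -> [-50, -32]
  [46, 10, -24, 47, 27, -44, 18] -> [46, 10, -24, -44, 18] -> [46, 10, -24, -44]
  [39, -5, -8, 28, -46, -10, 46, -3] -> [-8, 28, -46, -10, 46] -> [-8, 28, -46, -10]
  probe: [-30, -31, -29, 31, 20, -22, -3, 1, -10] -> [-30, 20, -22, -10] -> [-30, 20, -22, -10]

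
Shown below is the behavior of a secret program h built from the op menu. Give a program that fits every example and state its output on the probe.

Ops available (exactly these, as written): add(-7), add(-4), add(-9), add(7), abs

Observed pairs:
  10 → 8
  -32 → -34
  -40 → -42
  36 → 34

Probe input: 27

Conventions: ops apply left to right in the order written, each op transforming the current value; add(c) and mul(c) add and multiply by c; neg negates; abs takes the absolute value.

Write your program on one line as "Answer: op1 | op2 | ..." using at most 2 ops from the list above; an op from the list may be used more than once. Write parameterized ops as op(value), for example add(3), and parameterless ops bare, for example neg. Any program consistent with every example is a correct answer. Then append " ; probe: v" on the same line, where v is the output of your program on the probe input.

add(-9) | add(7) ; probe: 25

Check, running the answer program on each example:
  10 -> 1 -> 8
  -32 -> -41 -> -34
  -40 -> -49 -> -42
  36 -> 27 -> 34
  probe: 27 -> 18 -> 25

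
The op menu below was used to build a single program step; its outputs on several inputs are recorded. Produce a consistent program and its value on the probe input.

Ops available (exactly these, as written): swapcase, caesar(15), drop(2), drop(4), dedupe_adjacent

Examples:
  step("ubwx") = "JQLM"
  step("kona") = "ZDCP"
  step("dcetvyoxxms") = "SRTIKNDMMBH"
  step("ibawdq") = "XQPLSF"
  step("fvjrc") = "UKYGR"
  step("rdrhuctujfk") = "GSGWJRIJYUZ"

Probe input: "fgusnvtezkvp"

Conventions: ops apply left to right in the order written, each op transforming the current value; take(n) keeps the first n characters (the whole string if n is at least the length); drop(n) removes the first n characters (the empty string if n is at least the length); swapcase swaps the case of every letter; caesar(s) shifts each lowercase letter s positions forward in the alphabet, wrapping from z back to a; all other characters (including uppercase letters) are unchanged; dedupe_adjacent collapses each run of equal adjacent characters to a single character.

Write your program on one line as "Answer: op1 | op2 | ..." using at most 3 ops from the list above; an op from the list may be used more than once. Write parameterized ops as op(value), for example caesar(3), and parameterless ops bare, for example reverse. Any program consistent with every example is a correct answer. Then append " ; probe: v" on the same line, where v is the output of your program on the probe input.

caesar(15) | swapcase ; probe: "UVJHCKITOZKE"

Check, running the answer program on each example:
  "ubwx" -> "jqlm" -> "JQLM"
  "kona" -> "zdcp" -> "ZDCP"
  "dcetvyoxxms" -> "srtikndmmbh" -> "SRTIKNDMMBH"
  "ibawdq" -> "xqplsf" -> "XQPLSF"
  "fvjrc" -> "ukygr" -> "UKYGR"
  "rdrhuctujfk" -> "gsgwjrijyuz" -> "GSGWJRIJYUZ"
  probe: "fgusnvtezkvp" -> "uvjhckitozke" -> "UVJHCKITOZKE"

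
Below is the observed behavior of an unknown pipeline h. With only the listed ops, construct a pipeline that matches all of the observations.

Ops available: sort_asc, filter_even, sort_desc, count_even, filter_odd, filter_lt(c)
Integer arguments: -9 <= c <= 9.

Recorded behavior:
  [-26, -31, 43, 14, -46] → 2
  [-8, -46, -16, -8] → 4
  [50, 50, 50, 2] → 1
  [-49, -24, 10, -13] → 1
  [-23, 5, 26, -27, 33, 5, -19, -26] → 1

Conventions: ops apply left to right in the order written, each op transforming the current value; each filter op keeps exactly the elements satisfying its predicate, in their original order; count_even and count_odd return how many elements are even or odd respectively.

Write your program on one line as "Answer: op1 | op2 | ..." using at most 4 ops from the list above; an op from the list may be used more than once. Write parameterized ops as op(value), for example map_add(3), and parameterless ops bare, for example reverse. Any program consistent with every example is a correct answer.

filter_even | filter_lt(4) | count_even

Check, running the answer program on each example:
  [-26, -31, 43, 14, -46] -> [-26, 14, -46] -> [-26, -46] -> 2
  [-8, -46, -16, -8] -> [-8, -46, -16, -8] -> [-8, -46, -16, -8] -> 4
  [50, 50, 50, 2] -> [50, 50, 50, 2] -> [2] -> 1
  [-49, -24, 10, -13] -> [-24, 10] -> [-24] -> 1
  [-23, 5, 26, -27, 33, 5, -19, -26] -> [26, -26] -> [-26] -> 1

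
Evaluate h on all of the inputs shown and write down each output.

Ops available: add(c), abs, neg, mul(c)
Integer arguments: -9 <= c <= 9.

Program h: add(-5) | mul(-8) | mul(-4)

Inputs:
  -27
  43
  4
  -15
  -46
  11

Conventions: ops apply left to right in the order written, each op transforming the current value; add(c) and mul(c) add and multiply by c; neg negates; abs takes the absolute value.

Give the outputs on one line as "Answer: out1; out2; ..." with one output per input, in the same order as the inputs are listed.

-1024; 1216; -32; -640; -1632; 192

Execution, op by op:
  -27 -> -32 -> 256 -> -1024
  43 -> 38 -> -304 -> 1216
  4 -> -1 -> 8 -> -32
  -15 -> -20 -> 160 -> -640
  -46 -> -51 -> 408 -> -1632
  11 -> 6 -> -48 -> 192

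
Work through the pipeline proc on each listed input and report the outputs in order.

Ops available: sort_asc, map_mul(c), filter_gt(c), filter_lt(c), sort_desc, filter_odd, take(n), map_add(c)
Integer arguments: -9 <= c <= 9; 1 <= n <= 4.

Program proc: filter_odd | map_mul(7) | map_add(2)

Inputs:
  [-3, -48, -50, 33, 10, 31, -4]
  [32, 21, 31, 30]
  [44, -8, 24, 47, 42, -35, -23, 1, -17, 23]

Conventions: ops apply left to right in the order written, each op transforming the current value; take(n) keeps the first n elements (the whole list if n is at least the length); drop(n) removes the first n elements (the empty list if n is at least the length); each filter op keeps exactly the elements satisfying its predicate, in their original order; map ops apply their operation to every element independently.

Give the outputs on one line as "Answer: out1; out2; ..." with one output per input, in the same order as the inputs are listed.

[-19, 233, 219]; [149, 219]; [331, -243, -159, 9, -117, 163]

Execution, op by op:
  [-3, -48, -50, 33, 10, 31, -4] -> [-3, 33, 31] -> [-21, 231, 217] -> [-19, 233, 219]
  [32, 21, 31, 30] -> [21, 31] -> [147, 217] -> [149, 219]
  [44, -8, 24, 47, 42, -35, -23, 1, -17, 23] -> [47, -35, -23, 1, -17, 23] -> [329, -245, -161, 7, -119, 161] -> [331, -243, -159, 9, -117, 163]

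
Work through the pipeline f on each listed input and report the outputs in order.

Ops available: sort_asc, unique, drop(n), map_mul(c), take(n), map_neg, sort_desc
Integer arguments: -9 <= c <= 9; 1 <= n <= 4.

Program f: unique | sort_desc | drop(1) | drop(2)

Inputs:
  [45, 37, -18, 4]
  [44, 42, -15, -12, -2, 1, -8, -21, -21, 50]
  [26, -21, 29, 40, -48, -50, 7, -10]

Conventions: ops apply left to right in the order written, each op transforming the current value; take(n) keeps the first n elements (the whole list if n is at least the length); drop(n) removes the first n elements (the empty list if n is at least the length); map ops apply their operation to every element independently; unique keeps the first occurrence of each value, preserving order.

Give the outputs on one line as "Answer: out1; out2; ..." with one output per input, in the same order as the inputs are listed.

[-18]; [1, -2, -8, -12, -15, -21]; [7, -10, -21, -48, -50]

Execution, op by op:
  [45, 37, -18, 4] -> [45, 37, -18, 4] -> [45, 37, 4, -18] -> [37, 4, -18] -> [-18]
  [44, 42, -15, -12, -2, 1, -8, -21, -21, 50] -> [44, 42, -15, -12, -2, 1, -8, -21, 50] -> [50, 44, 42, 1, -2, -8, -12, -15, -21] -> [44, 42, 1, -2, -8, -12, -15, -21] -> [1, -2, -8, -12, -15, -21]
  [26, -21, 29, 40, -48, -50, 7, -10] -> [26, -21, 29, 40, -48, -50, 7, -10] -> [40, 29, 26, 7, -10, -21, -48, -50] -> [29, 26, 7, -10, -21, -48, -50] -> [7, -10, -21, -48, -50]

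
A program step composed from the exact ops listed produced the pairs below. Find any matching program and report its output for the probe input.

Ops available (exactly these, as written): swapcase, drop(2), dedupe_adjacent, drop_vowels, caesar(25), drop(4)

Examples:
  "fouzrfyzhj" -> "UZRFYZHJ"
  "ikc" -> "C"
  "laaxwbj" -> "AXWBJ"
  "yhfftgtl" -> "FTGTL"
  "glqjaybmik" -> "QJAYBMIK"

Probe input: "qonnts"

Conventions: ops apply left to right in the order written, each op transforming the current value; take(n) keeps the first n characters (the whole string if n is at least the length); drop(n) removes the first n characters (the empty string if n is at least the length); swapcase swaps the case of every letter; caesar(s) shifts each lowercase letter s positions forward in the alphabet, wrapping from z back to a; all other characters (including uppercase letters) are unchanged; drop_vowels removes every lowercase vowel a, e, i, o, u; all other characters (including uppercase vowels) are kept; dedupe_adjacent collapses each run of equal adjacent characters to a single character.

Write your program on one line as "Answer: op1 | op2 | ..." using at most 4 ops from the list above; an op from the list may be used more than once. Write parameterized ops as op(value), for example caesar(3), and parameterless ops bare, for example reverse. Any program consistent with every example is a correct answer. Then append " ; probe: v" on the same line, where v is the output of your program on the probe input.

swapcase | drop(2) | dedupe_adjacent ; probe: "NTS"

Check, running the answer program on each example:
  "fouzrfyzhj" -> "FOUZRFYZHJ" -> "UZRFYZHJ" -> "UZRFYZHJ"
  "ikc" -> "IKC" -> "C" -> "C"
  "laaxwbj" -> "LAAXWBJ" -> "AXWBJ" -> "AXWBJ"
  "yhfftgtl" -> "YHFFTGTL" -> "FFTGTL" -> "FTGTL"
  "glqjaybmik" -> "GLQJAYBMIK" -> "QJAYBMIK" -> "QJAYBMIK"
  probe: "qonnts" -> "QONNTS" -> "NNTS" -> "NTS"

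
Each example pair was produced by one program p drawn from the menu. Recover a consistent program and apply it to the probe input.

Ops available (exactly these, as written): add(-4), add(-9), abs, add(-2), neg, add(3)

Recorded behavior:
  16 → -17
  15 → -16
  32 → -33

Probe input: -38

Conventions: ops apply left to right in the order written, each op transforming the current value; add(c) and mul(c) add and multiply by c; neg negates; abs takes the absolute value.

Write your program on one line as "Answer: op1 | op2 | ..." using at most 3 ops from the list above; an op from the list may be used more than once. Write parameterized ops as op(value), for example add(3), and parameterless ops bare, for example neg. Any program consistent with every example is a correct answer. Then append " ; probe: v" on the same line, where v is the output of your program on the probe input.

neg | add(-4) | add(3) ; probe: 37

Check, running the answer program on each example:
  16 -> -16 -> -20 -> -17
  15 -> -15 -> -19 -> -16
  32 -> -32 -> -36 -> -33
  probe: -38 -> 38 -> 34 -> 37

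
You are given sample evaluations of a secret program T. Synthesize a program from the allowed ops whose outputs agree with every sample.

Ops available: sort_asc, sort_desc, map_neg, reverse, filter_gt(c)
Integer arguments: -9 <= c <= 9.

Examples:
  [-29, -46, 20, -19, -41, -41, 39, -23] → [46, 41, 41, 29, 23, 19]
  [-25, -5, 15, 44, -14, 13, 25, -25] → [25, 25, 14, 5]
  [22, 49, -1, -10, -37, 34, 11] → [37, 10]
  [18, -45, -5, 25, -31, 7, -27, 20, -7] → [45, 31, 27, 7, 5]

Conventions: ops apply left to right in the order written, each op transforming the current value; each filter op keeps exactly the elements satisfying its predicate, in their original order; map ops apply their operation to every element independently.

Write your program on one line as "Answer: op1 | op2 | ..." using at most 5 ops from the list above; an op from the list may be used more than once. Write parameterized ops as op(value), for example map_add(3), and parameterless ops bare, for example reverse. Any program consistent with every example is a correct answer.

map_neg | filter_gt(2) | sort_asc | sort_desc

Check, running the answer program on each example:
  [-29, -46, 20, -19, -41, -41, 39, -23] -> [29, 46, -20, 19, 41, 41, -39, 23] -> [29, 46, 19, 41, 41, 23] -> [19, 23, 29, 41, 41, 46] -> [46, 41, 41, 29, 23, 19]
  [-25, -5, 15, 44, -14, 13, 25, -25] -> [25, 5, -15, -44, 14, -13, -25, 25] -> [25, 5, 14, 25] -> [5, 14, 25, 25] -> [25, 25, 14, 5]
  [22, 49, -1, -10, -37, 34, 11] -> [-22, -49, 1, 10, 37, -34, -11] -> [10, 37] -> [10, 37] -> [37, 10]
  [18, -45, -5, 25, -31, 7, -27, 20, -7] -> [-18, 45, 5, -25, 31, -7, 27, -20, 7] -> [45, 5, 31, 27, 7] -> [5, 7, 27, 31, 45] -> [45, 31, 27, 7, 5]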